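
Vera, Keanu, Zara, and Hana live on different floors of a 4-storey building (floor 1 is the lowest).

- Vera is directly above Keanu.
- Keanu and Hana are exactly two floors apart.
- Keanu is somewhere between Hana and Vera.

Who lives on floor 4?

Vera

With clue 1, Keanu is ruled out for floor 4.
With clues 1–3, Hana and Zara are ruled out for floor 4.
So floor 4 is Vera.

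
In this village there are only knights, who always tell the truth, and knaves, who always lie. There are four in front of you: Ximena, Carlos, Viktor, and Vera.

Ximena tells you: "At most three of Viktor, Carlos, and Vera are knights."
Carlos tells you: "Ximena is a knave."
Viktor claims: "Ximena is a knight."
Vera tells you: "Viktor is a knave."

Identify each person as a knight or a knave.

Ximena: knight, Carlos: knave, Viktor: knight, Vera: knave

Regardless of anyone's role, Ximena's statement is true, so Ximena is a knight.
With that fixed, Carlos's statement is false, so Carlos is a knave.
With that fixed, Viktor's statement is true, so Viktor is a knight.
With that fixed, Vera's statement is false, so Vera is a knave.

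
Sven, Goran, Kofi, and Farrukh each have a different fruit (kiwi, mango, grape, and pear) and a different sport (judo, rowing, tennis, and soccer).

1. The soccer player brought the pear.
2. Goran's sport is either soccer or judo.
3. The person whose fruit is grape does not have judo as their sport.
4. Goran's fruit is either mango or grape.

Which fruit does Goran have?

With clues 1–3, grape is impossible for Goran's fruit.
With clues 1–4, kiwi and pear are impossible for Goran's fruit.
That leaves mango.

mango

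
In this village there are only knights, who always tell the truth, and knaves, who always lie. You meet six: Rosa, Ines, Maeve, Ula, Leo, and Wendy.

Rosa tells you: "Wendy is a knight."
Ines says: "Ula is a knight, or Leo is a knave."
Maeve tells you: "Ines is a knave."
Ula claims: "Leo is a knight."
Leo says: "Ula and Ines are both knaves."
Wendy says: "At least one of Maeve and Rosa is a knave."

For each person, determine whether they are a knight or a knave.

Rosa: knight, Ines: knight, Maeve: knave, Ula: knave, Leo: knave, Wendy: knight

Consider Rosa. Suppose Rosa is a knave.
Then no assignment of the remaining roles makes every statement match its speaker's type — contradiction.
So Rosa is a knight.
Consider Ines. Suppose Ines is a knave.
Then no assignment of the remaining roles makes every statement match its speaker's type — contradiction.
So Ines is a knight.
With that fixed, Maeve's statement is false, so Maeve is a knave.
With that fixed, Leo's statement is false, so Leo is a knave.
With that fixed, Wendy's statement is true, so Wendy is a knight.
With that fixed, Ula's statement is false, so Ula is a knave.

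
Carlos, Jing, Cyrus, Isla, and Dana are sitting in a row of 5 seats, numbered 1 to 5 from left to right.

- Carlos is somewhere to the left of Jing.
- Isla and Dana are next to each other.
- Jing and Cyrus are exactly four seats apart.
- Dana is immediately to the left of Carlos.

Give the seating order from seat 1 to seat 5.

Cyrus, Isla, Dana, Carlos, Jing

From clue 1: Carlos is in {1,2,3,4}.
From clues 1–3: Cyrus → seat 1, Jing → seat 5.
From clues 1–4: Isla → seat 2, Dana → seat 3, Carlos → seat 4.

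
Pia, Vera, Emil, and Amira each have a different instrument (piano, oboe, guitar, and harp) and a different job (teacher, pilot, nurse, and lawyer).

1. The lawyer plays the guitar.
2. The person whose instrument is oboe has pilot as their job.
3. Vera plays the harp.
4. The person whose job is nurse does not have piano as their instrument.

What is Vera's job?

nurse

With clues 1–3, lawyer and pilot are impossible for Vera's job.
With clues 1–4, teacher is impossible for Vera's job.
That leaves nurse.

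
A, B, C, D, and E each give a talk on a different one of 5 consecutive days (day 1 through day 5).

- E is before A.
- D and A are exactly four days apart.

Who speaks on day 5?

A

With clue 1, E is ruled out for day 5.
With clues 1–2, B, C, and D are ruled out for day 5.
So day 5 is A.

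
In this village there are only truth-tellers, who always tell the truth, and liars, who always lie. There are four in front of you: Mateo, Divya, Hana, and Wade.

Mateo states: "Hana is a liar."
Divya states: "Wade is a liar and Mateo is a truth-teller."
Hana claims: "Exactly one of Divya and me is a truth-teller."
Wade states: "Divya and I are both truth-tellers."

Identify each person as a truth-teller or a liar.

Consider Mateo. Suppose Mateo is a truth-teller.
Then no assignment of the remaining roles makes every statement match its speaker's type — contradiction.
So Mateo is a liar.
With that fixed, Divya's statement is false, so Divya is a liar.
With that fixed, Wade's statement is false, so Wade is a liar.
Consider Hana. Suppose Hana is a liar.
Then Mateo's statement comes out true, contradicting Mateo being a liar.
So Hana is a truth-teller.

Mateo: liar, Divya: liar, Hana: truth-teller, Wade: liar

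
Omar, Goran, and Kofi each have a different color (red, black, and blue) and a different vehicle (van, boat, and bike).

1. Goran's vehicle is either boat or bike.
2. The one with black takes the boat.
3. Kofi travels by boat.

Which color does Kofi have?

With clues 1–3, blue and red are impossible for Kofi's color.
That leaves black.

black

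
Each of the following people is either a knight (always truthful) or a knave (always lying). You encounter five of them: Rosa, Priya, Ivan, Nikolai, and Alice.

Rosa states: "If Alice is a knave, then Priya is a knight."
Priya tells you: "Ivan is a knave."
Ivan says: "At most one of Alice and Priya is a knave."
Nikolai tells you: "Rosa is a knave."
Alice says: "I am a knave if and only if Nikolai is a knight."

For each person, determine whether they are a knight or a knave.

Rosa: knight, Priya: knave, Ivan: knight, Nikolai: knave, Alice: knight

Consider Rosa. Suppose Rosa is a knave.
Then no assignment of the remaining roles makes every statement match its speaker's type — contradiction.
So Rosa is a knight.
With that fixed, Nikolai's statement is false, so Nikolai is a knave.
Consider Priya. Suppose Priya is a knight.
Then no assignment of the remaining roles makes every statement match its speaker's type — contradiction.
So Priya is a knave.
Consider Ivan. Suppose Ivan is a knave.
Then Priya's statement comes out true, contradicting Priya being a knave.
So Ivan is a knight.
Consider Alice. Suppose Alice is a knave.
Then Rosa's statement comes out false, contradicting Rosa being a knight.
So Alice is a knight.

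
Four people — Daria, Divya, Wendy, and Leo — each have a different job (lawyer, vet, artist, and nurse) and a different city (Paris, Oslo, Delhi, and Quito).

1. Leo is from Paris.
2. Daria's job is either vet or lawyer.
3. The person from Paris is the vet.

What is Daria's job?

lawyer

With clues 1–2, artist and nurse are impossible for Daria's job.
With clues 1–3, vet is impossible for Daria's job.
That leaves lawyer.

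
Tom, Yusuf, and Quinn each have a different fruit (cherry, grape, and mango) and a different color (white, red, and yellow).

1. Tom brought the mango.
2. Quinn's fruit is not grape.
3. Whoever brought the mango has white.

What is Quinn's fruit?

cherry

Clue 1 rules out mango for Quinn's fruit.
With clues 1–2, grape is impossible for Quinn's fruit.
That leaves cherry.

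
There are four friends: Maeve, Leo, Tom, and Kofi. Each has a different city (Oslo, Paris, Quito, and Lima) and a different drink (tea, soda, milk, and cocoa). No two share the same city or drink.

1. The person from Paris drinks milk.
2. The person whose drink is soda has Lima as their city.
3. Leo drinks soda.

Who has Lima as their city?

With clues 1–3, Kofi, Maeve, and Tom are impossible for the one with city Lima.
That leaves Leo.

Leo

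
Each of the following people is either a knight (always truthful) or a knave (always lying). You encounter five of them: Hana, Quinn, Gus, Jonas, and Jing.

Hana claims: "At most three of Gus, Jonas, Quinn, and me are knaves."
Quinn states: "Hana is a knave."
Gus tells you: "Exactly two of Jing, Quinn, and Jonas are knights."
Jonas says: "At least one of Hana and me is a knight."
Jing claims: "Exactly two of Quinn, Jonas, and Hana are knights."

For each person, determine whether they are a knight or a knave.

Consider Hana. Suppose Hana is a knave.
Then no assignment of the remaining roles makes every statement match its speaker's type — contradiction.
So Hana is a knight.
With that fixed, Quinn's statement is false, so Quinn is a knave.
With that fixed, Jonas's statement is true, so Jonas is a knight.
With that fixed, Jing's statement is true, so Jing is a knight.
With that fixed, Gus's statement is true, so Gus is a knight.

Hana: knight, Quinn: knave, Gus: knight, Jonas: knight, Jing: knight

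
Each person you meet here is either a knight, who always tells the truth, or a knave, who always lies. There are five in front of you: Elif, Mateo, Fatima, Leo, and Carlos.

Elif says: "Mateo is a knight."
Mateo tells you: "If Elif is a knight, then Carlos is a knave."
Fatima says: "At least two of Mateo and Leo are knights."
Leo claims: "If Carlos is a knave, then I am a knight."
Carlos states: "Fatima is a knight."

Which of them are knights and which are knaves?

Consider Elif. Suppose Elif is a knave.
Then no assignment of the remaining roles makes every statement match its speaker's type — contradiction.
So Elif is a knight.
Consider Mateo. Suppose Mateo is a knave.
Then Elif's statement comes out false, contradicting Elif being a knight.
So Mateo is a knight.
Consider Fatima. Suppose Fatima is a knight.
Then no assignment of the remaining roles makes every statement match its speaker's type — contradiction.
So Fatima is a knave.
With that fixed, Carlos's statement is false, so Carlos is a knave.
Consider Leo. Suppose Leo is a knight.
Then Fatima's statement comes out true, contradicting Fatima being a knave.
So Leo is a knave.

Elif: knight, Mateo: knight, Fatima: knave, Leo: knave, Carlos: knave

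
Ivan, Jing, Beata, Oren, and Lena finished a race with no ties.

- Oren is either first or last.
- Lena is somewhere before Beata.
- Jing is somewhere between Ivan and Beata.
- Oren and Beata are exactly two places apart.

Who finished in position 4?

Jing

With clue 1, Oren is ruled out for place 4.
With clues 1–4, Beata, Ivan, and Lena are ruled out for place 4.
So place 4 is Jing.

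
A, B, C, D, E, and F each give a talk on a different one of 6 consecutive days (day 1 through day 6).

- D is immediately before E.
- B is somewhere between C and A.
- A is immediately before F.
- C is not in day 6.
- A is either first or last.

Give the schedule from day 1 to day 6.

From clue 1: D is in {1,2,3,4,5}.
From clues 1–2: B is in {2,3,4,5}.
From clues 1–3: A is in {1,3,5}.
From clues 1–5: A → day 1, F → day 2, B → day 3, C → day 4, D → day 5, E → day 6.

A, F, B, C, D, E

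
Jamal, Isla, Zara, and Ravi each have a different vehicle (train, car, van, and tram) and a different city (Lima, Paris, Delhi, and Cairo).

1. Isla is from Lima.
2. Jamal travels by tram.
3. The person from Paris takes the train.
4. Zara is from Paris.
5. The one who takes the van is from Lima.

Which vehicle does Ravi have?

car

With clues 1–2, tram is impossible for Ravi's vehicle.
With clues 1–4, train is impossible for Ravi's vehicle.
With clues 1–5, van is impossible for Ravi's vehicle.
That leaves car.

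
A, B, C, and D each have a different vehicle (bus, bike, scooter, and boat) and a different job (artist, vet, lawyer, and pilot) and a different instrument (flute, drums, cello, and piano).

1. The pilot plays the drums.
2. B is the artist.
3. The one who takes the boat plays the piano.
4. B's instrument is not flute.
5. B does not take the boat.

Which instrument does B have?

cello

With clues 1–2, drums is impossible for B's instrument.
With clues 1–4, flute is impossible for B's instrument.
With clues 1–5, piano is impossible for B's instrument.
That leaves cello.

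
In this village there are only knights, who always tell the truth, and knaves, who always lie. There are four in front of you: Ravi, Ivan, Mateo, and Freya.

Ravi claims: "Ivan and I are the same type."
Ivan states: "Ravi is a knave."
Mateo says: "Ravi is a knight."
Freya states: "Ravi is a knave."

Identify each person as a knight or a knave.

Consider Ravi. Suppose Ravi is a knight.
Then no assignment of the remaining roles makes every statement match its speaker's type — contradiction.
So Ravi is a knave.
With that fixed, Ivan's statement is true, so Ivan is a knight.
With that fixed, Mateo's statement is false, so Mateo is a knave.
With that fixed, Freya's statement is true, so Freya is a knight.

Ravi: knave, Ivan: knight, Mateo: knave, Freya: knight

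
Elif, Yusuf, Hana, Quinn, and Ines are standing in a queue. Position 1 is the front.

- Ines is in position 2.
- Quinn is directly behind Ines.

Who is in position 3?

Quinn

With clue 1, Ines is ruled out for position 3.
With clues 1–2, Elif, Hana, and Yusuf are ruled out for position 3.
So position 3 is Quinn.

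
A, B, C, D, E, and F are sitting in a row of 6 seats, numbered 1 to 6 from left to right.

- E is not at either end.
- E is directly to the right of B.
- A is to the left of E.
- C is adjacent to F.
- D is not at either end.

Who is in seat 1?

With clue 1, E is ruled out for seat 1.
With clues 1–3, B is ruled out for seat 1.
With clues 1–5, C, D, and F are ruled out for seat 1.
So seat 1 is A.

A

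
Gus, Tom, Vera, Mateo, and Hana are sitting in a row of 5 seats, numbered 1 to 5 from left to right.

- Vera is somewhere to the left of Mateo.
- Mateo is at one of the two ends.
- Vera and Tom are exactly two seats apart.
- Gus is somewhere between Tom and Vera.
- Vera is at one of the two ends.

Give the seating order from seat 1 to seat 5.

Vera, Gus, Tom, Hana, Mateo

From clue 1: Vera is in {1,2,3,4}.
From clues 1–2: Mateo → seat 5.
From clues 1–3: Gus is in {1,2,3,4}.
From clues 1–4: Gus is in {2,3}.
From clues 1–5: Vera → seat 1, Gus → seat 2, Tom → seat 3, Hana → seat 4.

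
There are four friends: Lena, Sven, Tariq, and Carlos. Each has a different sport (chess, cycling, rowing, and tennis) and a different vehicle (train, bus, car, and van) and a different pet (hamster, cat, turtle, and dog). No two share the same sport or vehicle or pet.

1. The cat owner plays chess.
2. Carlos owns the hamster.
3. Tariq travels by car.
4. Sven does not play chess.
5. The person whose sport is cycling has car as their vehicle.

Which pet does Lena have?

With clues 1–2, hamster is impossible for Lena's pet.
With clues 1–5, dog and turtle are impossible for Lena's pet.
That leaves cat.

cat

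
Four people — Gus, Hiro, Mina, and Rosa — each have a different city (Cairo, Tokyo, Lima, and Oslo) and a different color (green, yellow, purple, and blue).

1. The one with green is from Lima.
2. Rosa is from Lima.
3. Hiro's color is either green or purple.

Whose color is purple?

Hiro

With clues 1–2, Rosa is impossible for the one with color purple.
With clues 1–3, Gus and Mina are impossible for the one with color purple.
That leaves Hiro.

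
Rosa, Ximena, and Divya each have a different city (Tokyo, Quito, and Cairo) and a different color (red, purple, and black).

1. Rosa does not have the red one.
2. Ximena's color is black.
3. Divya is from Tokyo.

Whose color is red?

Clue 1 rules out Rosa for the one with color red.
With clues 1–2, Ximena is impossible for the one with color red.
That leaves Divya.

Divya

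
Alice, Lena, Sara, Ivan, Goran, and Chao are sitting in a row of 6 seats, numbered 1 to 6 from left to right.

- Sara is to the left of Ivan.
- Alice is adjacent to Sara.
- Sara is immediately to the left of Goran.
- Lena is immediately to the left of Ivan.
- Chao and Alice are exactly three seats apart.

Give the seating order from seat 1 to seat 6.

From clue 1: Sara is in {1,2,3,4,5}.
From clues 1–2: Ivan is in {3,4,5,6}.
From clues 1–3: Alice is in {1,2,3}.
From clues 1–4: Alice is in {1,2}.
From clues 1–5: Alice → seat 1, Sara → seat 2, Goran → seat 3, Chao → seat 4, Lena → seat 5, Ivan → seat 6.

Alice, Sara, Goran, Chao, Lena, Ivan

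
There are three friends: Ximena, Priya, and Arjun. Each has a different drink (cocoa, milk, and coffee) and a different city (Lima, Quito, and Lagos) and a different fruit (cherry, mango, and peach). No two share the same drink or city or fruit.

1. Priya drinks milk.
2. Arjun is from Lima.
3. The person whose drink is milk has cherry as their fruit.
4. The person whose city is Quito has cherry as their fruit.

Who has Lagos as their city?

With clues 1–2, Arjun is impossible for the one with city Lagos.
With clues 1–4, Priya is impossible for the one with city Lagos.
That leaves Ximena.

Ximena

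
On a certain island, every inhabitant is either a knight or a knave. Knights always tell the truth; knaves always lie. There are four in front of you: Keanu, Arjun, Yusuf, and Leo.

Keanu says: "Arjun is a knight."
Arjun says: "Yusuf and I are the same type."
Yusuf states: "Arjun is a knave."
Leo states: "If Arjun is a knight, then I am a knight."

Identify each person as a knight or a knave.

Consider Keanu. Suppose Keanu is a knight.
Then no assignment of the remaining roles makes every statement match its speaker's type — contradiction.
So Keanu is a knave.
Consider Arjun. Suppose Arjun is a knight.
Then Keanu's statement comes out true, contradicting Keanu being a knave.
So Arjun is a knave.
With that fixed, Yusuf's statement is true, so Yusuf is a knight.
With that fixed, Leo's statement is true, so Leo is a knight.

Keanu: knave, Arjun: knave, Yusuf: knight, Leo: knight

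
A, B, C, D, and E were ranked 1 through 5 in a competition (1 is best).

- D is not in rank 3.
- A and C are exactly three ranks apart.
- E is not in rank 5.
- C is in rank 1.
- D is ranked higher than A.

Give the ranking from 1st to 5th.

C, D, E, A, B

From clue 1: D is in {1,2,4,5}.
From clues 1–2: A is in {1,2,4,5}.
From clues 1–4: C → rank 1, A → rank 4.
From clues 1–5: D → rank 2, E → rank 3, B → rank 5.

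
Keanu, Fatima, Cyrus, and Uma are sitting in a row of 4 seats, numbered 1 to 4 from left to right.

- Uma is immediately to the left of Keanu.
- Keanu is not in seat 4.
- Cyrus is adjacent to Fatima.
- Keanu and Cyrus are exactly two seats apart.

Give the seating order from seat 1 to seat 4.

From clue 1: Keanu is in {2,3,4}.
From clues 1–2: Keanu is in {2,3}.
From clues 1–3: Uma → seat 1, Keanu → seat 2.
From clues 1–4: Fatima → seat 3, Cyrus → seat 4.

Uma, Keanu, Fatima, Cyrus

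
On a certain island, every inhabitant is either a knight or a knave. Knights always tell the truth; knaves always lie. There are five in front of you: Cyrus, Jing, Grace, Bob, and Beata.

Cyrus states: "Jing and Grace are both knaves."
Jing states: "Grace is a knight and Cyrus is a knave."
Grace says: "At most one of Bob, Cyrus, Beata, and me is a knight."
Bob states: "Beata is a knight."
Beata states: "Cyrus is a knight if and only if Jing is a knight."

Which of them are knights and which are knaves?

Cyrus: knave, Jing: knight, Grace: knight, Bob: knave, Beata: knave

Consider Cyrus. Suppose Cyrus is a knight.
Then no assignment of the remaining roles makes every statement match its speaker's type — contradiction.
So Cyrus is a knave.
Consider Jing. Suppose Jing is a knave.
Then no assignment of the remaining roles makes every statement match its speaker's type — contradiction.
So Jing is a knight.
With that fixed, Beata's statement is false, so Beata is a knave.
With that fixed, Bob's statement is false, so Bob is a knave.
With that fixed, Grace's statement is true, so Grace is a knight.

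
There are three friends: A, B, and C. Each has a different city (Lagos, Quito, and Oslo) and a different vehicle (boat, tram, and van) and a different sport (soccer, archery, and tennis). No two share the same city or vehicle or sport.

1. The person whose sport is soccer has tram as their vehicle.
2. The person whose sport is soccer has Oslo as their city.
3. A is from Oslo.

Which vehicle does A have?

With clues 1–3, boat and van are impossible for A's vehicle.
That leaves tram.

tram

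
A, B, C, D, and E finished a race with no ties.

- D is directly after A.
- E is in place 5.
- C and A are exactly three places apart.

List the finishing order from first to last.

A, D, B, C, E

From clue 1: A is in {1,2,3,4}.
From clues 1–2: E → place 5.
From clues 1–3: A → place 1, D → place 2, B → place 3, C → place 4.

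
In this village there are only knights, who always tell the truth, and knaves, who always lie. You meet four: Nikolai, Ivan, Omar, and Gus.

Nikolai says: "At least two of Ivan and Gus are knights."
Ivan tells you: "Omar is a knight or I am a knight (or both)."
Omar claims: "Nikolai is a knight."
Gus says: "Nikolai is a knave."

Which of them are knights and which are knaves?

Nikolai: knave, Ivan: knave, Omar: knave, Gus: knight

Consider Nikolai. Suppose Nikolai is a knight.
Then no assignment of the remaining roles makes every statement match its speaker's type — contradiction.
So Nikolai is a knave.
With that fixed, Omar's statement is false, so Omar is a knave.
With that fixed, Gus's statement is true, so Gus is a knight.
Consider Ivan. Suppose Ivan is a knight.
Then Nikolai's statement comes out true, contradicting Nikolai being a knave.
So Ivan is a knave.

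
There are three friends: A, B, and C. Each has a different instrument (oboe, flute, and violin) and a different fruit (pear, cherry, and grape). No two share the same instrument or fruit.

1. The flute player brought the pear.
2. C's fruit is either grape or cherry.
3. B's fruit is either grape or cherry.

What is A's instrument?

With clues 1–3, oboe and violin are impossible for A's instrument.
That leaves flute.

flute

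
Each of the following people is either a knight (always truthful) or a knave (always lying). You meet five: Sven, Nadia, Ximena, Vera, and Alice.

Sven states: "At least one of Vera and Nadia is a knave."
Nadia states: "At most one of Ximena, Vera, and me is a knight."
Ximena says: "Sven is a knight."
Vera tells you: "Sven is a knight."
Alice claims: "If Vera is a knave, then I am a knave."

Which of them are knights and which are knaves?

Consider Sven. Suppose Sven is a knave.
Then no assignment of the remaining roles makes every statement match its speaker's type — contradiction.
So Sven is a knight.
With that fixed, Ximena's statement is true, so Ximena is a knight.
With that fixed, Vera's statement is true, so Vera is a knight.
With that fixed, Alice's statement is true, so Alice is a knight.
With that fixed, Nadia's statement is false, so Nadia is a knave.

Sven: knight, Nadia: knave, Ximena: knight, Vera: knight, Alice: knight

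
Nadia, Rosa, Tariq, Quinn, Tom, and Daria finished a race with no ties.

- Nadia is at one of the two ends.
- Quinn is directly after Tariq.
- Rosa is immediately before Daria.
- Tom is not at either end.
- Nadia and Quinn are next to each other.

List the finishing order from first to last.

From clue 1: Nadia is in {1,6}.
From clues 1–5: Rosa → place 1, Daria → place 2, Tom → place 3, Tariq → place 4, Quinn → place 5, Nadia → place 6.

Rosa, Daria, Tom, Tariq, Quinn, Nadia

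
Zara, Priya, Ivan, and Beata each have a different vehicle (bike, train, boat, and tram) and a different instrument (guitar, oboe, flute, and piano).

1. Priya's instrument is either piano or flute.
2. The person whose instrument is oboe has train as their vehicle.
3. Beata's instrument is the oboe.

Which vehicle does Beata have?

With clues 1–3, bike, boat, and tram are impossible for Beata's vehicle.
That leaves train.

train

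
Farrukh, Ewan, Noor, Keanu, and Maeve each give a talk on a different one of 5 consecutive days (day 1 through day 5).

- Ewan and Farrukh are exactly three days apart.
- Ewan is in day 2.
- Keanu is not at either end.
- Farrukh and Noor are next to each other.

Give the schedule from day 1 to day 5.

Maeve, Ewan, Keanu, Noor, Farrukh

From clue 1: Farrukh is in {1,2,4,5}.
From clues 1–2: Ewan → day 2, Farrukh → day 5.
From clues 1–3: Keanu is in {3,4}.
From clues 1–4: Maeve → day 1, Keanu → day 3, Noor → day 4.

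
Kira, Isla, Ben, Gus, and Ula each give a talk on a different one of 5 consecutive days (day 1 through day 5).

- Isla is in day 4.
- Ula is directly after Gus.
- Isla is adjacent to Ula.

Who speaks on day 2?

Gus

With clue 1, Isla is ruled out for day 2.
With clues 1–2, Ben and Kira are ruled out for day 2.
With clues 1–3, Ula is ruled out for day 2.
So day 2 is Gus.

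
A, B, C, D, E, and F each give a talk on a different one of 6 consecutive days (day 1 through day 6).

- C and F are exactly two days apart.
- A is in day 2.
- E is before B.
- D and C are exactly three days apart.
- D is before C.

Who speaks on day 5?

B

With clues 1–2, A is ruled out for day 5.
With clues 1–4, C and D are ruled out for day 5.
With clues 1–5, E and F are ruled out for day 5.
So day 5 is B.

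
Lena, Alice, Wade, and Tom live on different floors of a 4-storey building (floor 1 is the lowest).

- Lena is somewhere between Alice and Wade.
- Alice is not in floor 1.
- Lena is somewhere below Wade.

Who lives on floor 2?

Alice

With clues 1–3, Lena, Tom, and Wade are ruled out for floor 2.
So floor 2 is Alice.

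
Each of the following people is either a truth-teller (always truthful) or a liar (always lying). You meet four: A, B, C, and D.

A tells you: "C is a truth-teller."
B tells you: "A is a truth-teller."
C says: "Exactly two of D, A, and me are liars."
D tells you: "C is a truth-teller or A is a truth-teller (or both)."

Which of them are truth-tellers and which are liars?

A: liar, B: liar, C: liar, D: liar

Consider A. Suppose A is a truth-teller.
Then no assignment of the remaining roles makes every statement match its speaker's type — contradiction.
So A is a liar.
With that fixed, B's statement is false, so B is a liar.
Consider C. Suppose C is a truth-teller.
Then A's statement comes out true, contradicting A being a liar.
So C is a liar.
With that fixed, D's statement is false, so D is a liar.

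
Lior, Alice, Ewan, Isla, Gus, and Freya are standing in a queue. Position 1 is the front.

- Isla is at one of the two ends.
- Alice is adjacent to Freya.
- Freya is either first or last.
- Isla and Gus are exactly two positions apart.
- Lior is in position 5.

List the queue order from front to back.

Freya, Alice, Ewan, Gus, Lior, Isla

From clue 1: Isla is in {1,6}.
From clues 1–3: Alice is in {2,5}.
From clues 1–5: Freya → position 1, Alice → position 2, Ewan → position 3, Gus → position 4, Lior → position 5, Isla → position 6.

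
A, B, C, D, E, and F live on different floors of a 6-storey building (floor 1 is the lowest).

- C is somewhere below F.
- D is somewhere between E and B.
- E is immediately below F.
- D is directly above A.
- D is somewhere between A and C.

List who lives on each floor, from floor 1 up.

From clue 1: C is in {1,2,3,4,5}.
From clues 1–2: D is in {2,3,4,5}.
From clues 1–3: C is in {1,2,3,4}.
From clues 1–4: E is in {2,5}.
From clues 1–5: B → floor 1, A → floor 2, D → floor 3, C → floor 4, E → floor 5, F → floor 6.

B, A, D, C, E, F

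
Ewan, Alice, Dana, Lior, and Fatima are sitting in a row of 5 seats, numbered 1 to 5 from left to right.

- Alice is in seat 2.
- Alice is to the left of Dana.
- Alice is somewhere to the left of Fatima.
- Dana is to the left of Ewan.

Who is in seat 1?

Lior

With clue 1, Alice is ruled out for seat 1.
With clues 1–2, Dana is ruled out for seat 1.
With clues 1–3, Fatima is ruled out for seat 1.
With clues 1–4, Ewan is ruled out for seat 1.
So seat 1 is Lior.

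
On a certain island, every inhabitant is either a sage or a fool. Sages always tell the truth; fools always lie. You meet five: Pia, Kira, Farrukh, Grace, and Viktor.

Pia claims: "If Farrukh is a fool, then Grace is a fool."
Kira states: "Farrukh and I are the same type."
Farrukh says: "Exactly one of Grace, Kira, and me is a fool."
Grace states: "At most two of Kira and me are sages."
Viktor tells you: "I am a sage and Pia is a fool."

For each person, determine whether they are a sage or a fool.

Regardless of anyone's role, Grace's statement is true, so Grace is a sage.
Consider Pia. Suppose Pia is a fool.
Then no assignment of the remaining roles makes every statement match its speaker's type — contradiction.
So Pia is a sage.
With that fixed, Viktor's statement is false, so Viktor is a fool.
Consider Kira. Suppose Kira is a sage.
Then whichever role Farrukh has, Farrukh's statement has the wrong truth value — contradiction.
So Kira is a fool.
Consider Farrukh. Suppose Farrukh is a fool.
Then Pia's statement comes out false, contradicting Pia being a sage.
So Farrukh is a sage.

Pia: sage, Kira: fool, Farrukh: sage, Grace: sage, Viktor: fool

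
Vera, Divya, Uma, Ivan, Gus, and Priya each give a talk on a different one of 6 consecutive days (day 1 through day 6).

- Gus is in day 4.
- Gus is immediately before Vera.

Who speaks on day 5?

Vera

With clue 1, Gus is ruled out for day 5.
With clues 1–2, Divya, Ivan, Priya, and Uma are ruled out for day 5.
So day 5 is Vera.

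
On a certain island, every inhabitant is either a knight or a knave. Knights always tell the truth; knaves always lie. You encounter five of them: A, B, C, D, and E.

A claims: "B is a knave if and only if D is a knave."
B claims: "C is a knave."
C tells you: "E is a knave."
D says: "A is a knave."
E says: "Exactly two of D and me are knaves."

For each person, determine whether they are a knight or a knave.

A: knave, B: knave, C: knight, D: knight, E: knave

Consider A. Suppose A is a knight.
Then no assignment of the remaining roles makes every statement match its speaker's type — contradiction.
So A is a knave.
With that fixed, D's statement is true, so D is a knight.
With that fixed, E's statement is false, so E is a knave.
With that fixed, C's statement is true, so C is a knight.
With that fixed, B's statement is false, so B is a knave.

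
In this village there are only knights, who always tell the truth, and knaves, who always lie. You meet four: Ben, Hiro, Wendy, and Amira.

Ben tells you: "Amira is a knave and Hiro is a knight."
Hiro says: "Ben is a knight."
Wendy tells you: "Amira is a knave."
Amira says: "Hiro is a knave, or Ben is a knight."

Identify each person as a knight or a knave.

Ben: knave, Hiro: knave, Wendy: knave, Amira: knight

Consider Ben. Suppose Ben is a knight.
Then no assignment of the remaining roles makes every statement match its speaker's type — contradiction.
So Ben is a knave.
With that fixed, Hiro's statement is false, so Hiro is a knave.
With that fixed, Amira's statement is true, so Amira is a knight.
With that fixed, Wendy's statement is false, so Wendy is a knave.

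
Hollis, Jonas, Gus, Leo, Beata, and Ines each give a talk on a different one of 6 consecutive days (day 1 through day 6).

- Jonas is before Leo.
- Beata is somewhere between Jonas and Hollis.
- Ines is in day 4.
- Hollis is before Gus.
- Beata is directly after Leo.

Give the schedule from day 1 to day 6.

Jonas, Leo, Beata, Ines, Hollis, Gus

From clue 1: Jonas is in {1,2,3,4,5}.
From clues 1–2: Beata is in {2,3,4,5}.
From clues 1–3: Ines → day 4.
From clues 1–4: Beata is in {2,3}.
From clues 1–5: Jonas → day 1, Leo → day 2, Beata → day 3, Hollis → day 5, Gus → day 6.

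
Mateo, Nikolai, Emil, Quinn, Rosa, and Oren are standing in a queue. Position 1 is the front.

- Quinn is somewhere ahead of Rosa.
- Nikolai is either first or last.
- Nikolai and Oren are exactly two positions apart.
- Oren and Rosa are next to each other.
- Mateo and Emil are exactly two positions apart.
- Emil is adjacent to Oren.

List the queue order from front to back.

Mateo, Quinn, Emil, Oren, Rosa, Nikolai

From clue 1: Quinn is in {1,2,3,4,5}.
From clues 1–2: Nikolai is in {1,6}.
From clues 1–5: Quinn → position 2, Oren → position 4, Rosa → position 5, Nikolai → position 6.
From clues 1–6: Mateo → position 1, Emil → position 3.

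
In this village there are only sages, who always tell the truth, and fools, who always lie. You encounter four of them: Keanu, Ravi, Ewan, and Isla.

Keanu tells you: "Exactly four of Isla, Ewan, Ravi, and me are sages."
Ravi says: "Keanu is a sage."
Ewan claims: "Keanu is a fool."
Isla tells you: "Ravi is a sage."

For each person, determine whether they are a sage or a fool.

Keanu: fool, Ravi: fool, Ewan: sage, Isla: fool

Consider Keanu. Suppose Keanu is a sage.
Then no assignment of the remaining roles makes every statement match its speaker's type — contradiction.
So Keanu is a fool.
With that fixed, Ravi's statement is false, so Ravi is a fool.
With that fixed, Ewan's statement is true, so Ewan is a sage.
With that fixed, Isla's statement is false, so Isla is a fool.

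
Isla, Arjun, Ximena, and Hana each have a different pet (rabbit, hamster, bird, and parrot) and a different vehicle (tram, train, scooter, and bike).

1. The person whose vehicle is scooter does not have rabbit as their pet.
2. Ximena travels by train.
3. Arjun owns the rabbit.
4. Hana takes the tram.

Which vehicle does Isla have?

scooter

With clues 1–2, train is impossible for Isla's vehicle.
With clues 1–4, bike and tram are impossible for Isla's vehicle.
That leaves scooter.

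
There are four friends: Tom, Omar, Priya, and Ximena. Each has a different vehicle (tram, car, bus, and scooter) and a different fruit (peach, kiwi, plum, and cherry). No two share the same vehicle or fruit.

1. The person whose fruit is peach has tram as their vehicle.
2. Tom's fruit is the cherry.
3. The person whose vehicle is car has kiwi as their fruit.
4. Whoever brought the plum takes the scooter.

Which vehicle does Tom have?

With clues 1–2, tram is impossible for Tom's vehicle.
With clues 1–3, car is impossible for Tom's vehicle.
With clues 1–4, scooter is impossible for Tom's vehicle.
That leaves bus.

bus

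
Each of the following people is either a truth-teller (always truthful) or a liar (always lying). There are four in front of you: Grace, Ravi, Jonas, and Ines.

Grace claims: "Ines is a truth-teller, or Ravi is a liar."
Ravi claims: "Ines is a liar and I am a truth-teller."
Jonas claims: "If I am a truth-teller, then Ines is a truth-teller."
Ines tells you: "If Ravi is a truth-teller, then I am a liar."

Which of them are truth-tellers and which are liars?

Consider Grace. Suppose Grace is a liar.
Then no assignment of the remaining roles makes every statement match its speaker's type — contradiction.
So Grace is a truth-teller.
Consider Ravi. Suppose Ravi is a truth-teller.
Then whichever role Ines has, Ines's statement has the wrong truth value — contradiction.
So Ravi is a liar.
With that fixed, Ines's statement is true, so Ines is a truth-teller.
With that fixed, Jonas's statement is true, so Jonas is a truth-teller.

Grace: truth-teller, Ravi: liar, Jonas: truth-teller, Ines: truth-teller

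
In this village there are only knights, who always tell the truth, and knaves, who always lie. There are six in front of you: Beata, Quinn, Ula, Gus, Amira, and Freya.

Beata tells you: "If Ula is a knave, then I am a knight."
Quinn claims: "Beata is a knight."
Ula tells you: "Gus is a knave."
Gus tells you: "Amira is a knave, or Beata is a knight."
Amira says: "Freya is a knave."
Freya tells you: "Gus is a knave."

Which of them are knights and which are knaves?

Consider Beata. Suppose Beata is a knave.
Then no assignment of the remaining roles makes every statement match its speaker's type — contradiction.
So Beata is a knight.
With that fixed, Quinn's statement is true, so Quinn is a knight.
With that fixed, Gus's statement is true, so Gus is a knight.
With that fixed, Freya's statement is false, so Freya is a knave.
With that fixed, Ula's statement is false, so Ula is a knave.
With that fixed, Amira's statement is true, so Amira is a knight.

Beata: knight, Quinn: knight, Ula: knave, Gus: knight, Amira: knight, Freya: knave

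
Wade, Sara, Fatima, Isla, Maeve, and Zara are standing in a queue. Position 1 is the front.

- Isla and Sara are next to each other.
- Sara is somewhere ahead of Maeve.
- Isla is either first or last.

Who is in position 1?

With clues 1–2, Maeve is ruled out for position 1.
With clues 1–3, Fatima, Sara, Wade, and Zara are ruled out for position 1.
So position 1 is Isla.

Isla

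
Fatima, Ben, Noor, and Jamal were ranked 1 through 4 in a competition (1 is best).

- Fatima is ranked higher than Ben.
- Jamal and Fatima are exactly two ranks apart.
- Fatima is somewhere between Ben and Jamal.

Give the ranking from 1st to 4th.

Jamal, Noor, Fatima, Ben

From clue 1: Fatima is in {1,2,3}.
From clues 1–3: Jamal → rank 1, Noor → rank 2, Fatima → rank 3, Ben → rank 4.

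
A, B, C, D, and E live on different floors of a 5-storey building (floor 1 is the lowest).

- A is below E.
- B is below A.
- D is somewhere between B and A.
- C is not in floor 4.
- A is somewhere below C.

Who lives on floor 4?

With clues 1–2, B is ruled out for floor 4.
With clues 1–3, D is ruled out for floor 4.
With clues 1–4, C is ruled out for floor 4.
With clues 1–5, A is ruled out for floor 4.
So floor 4 is E.

E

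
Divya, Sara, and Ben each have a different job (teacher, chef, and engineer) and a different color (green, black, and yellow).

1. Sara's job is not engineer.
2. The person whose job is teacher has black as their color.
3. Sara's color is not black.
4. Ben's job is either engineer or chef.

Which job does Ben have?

engineer

With clues 1–3, chef is impossible for Ben's job.
With clues 1–4, teacher is impossible for Ben's job.
That leaves engineer.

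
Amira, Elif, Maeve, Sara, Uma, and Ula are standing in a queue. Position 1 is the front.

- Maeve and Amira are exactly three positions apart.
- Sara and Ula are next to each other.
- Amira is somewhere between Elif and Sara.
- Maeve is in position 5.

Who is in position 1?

With clues 1–3, Amira is ruled out for position 1.
With clues 1–4, Maeve, Sara, Ula, and Uma are ruled out for position 1.
So position 1 is Elif.

Elif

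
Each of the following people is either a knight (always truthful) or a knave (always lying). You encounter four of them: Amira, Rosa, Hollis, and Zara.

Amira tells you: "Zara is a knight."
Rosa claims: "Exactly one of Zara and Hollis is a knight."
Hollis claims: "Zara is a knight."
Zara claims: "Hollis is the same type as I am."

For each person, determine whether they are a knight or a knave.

Consider Amira. Suppose Amira is a knave.
Then no assignment of the remaining roles makes every statement match its speaker's type — contradiction.
So Amira is a knight.
Consider Rosa. Suppose Rosa is a knight.
Then no assignment of the remaining roles makes every statement match its speaker's type — contradiction.
So Rosa is a knave.
Consider Hollis. Suppose Hollis is a knave.
Then whichever role Zara has, Zara's statement has the wrong truth value — contradiction.
So Hollis is a knight.
Consider Zara. Suppose Zara is a knave.
Then Amira's statement comes out false, contradicting Amira being a knight.
So Zara is a knight.

Amira: knight, Rosa: knave, Hollis: knight, Zara: knight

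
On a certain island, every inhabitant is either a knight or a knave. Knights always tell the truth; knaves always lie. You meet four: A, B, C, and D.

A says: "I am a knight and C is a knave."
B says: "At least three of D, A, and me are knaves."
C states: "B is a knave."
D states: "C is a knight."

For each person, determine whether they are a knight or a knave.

A: knave, B: knave, C: knight, D: knight

Consider A. Suppose A is a knight.
Then no assignment of the remaining roles makes every statement match its speaker's type — contradiction.
So A is a knave.
Consider B. Suppose B is a knight.
Then B's own statement would have to be true, but it can't be — contradiction.
So B is a knave.
With that fixed, C's statement is true, so C is a knight.
With that fixed, D's statement is true, so D is a knight.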